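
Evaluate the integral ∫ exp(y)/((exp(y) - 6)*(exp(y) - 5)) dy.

log(exp(y) - 6) - log(exp(y) - 5) + C

Let u = e^y, du = e^y dy.
The integral becomes ∫ du/((u-5)(u-6)); decompose into partial fractions.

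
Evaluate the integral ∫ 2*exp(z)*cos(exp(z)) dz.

2*sin(exp(z)) + C

Let u = exp(z), so du = (exp(z)) dz.
Rewriting, the integral becomes 2·∫ cos(u) du = 2·sin(u).
Substituting back, u = exp(z).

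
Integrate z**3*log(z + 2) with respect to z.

Use integration by parts with u = log(z + 2), dv = z**3 dz.
Then du = 1/(z + 2) dz and v = z**4/4.

z**4*log(z + 2)/4 - z**4/16 + z**3/6 - z**2/2 + 2*z - 4*log(z + 2) + C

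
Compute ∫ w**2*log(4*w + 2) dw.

Use integration by parts with u = log(4*w + 2), dv = w**2 dw.
Then du = 4/(4*w + 2) dw and v = w**3/3.

w**3*log(4*w + 2)/3 - w**3/9 + w**2/12 - w/12 + log(2*w + 1)/24 + C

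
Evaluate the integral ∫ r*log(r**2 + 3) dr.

r**2*log(r**2 + 3)/2 - r**2/2 + 3*log(r**2 + 3)/2 + C

Let u = r**2 + 3, so du = (2*r) dr.
The integral becomes (1/2)·∫ log(u) du; integrate by parts with u′=log(u), dv′=du.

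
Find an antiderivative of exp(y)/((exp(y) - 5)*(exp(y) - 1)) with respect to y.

Let u = e^y, du = e^y dy.
The integral becomes ∫ du/((u-1)(u-5)); decompose into partial fractions.

log(exp(y) - 5)/4 - log(exp(y) - 1)/4 + C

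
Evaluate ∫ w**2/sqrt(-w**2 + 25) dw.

Substitute w = 5·sin(θ), so dw = 5·cos(θ) dθ and the radical becomes sqrt(-w**2 + 25) = 5·cos(θ) by the Pythagorean identity.
Integrate the resulting trig expression in θ, then back-substitute θ = asin(w/5), sin(θ) = w/5, cos(θ) = sqrt(-w**2 + 25)/5 (absorbing any constant into C).

-w*sqrt(-w**2 + 25)/2 + 25*asin(w/5)/2 + C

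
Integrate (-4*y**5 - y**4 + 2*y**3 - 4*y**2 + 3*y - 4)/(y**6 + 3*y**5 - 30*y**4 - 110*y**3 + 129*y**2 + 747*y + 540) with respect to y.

Factor the denominator: (y - 5)*(y - 3)*(y + 1)*(y + 3)**2*(y + 4).
Partial-fraction decomposition: -3632/(189*(y + 4)) + 9571/(576*(y + 3)) - 197/(24*(y + 3)**2) - 5/(144*(y + 1)) + 515/(1008*(y - 3)) - 3241/(1728*(y - 5)).
Integrate each term; A/(y−a) gives A·log|y−a|; A/(y−a)² gives −A/(y−a).

-3241*log(y - 5)/1728 + 515*log(y - 3)/1008 - 5*log(y + 1)/144 + 9571*log(y + 3)/576 - 3632*log(y + 4)/189 + 197/(24*y + 72) + C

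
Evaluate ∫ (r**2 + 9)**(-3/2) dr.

Substitute r = 3·tan(θ), so dr = 3·sec(θ)^2 dθ and the radical becomes sqrt(r**2 + 9) = 3·sec(θ) by the Pythagorean identity.
Integrate the resulting trig expression in θ, then back-substitute tan(θ) = r/3, sec(θ) = sqrt(r**2 + 9)/3 (absorbing any constant into C).

r/(9*sqrt(r**2 + 9)) + C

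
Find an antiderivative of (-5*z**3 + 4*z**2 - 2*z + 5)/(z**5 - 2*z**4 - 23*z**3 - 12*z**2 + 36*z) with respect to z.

Factor the denominator: z*(z - 6)*(z - 1)*(z + 2)*(z + 3).
Partial-fraction decomposition: 91/(54*(z + 3)) - 65/(48*(z + 2)) - 1/(30*(z - 1)) - 943/(2160*(z - 6)) + 5/(36*z).
Integrate each term: A/(z−a) contributes A·log|z−a|.

5*log(z)/36 - 943*log(z - 6)/2160 - log(z - 1)/30 - 65*log(z + 2)/48 + 91*log(z + 3)/54 + C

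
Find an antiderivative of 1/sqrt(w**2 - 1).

Substitute w = sec(θ), so dw = sec(θ)*tan(θ) dθ and the radical becomes sqrt(w**2 - 1) = tan(θ) by the Pythagorean identity.
Integrate the resulting trig expression in θ, then back-substitute sec(θ) = w, tan(θ) = sqrt(w**2 - 1) (absorbing any constant into C).

log(w + sqrt(w**2 - 1)) + C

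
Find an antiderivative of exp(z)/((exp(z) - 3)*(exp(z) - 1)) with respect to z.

log(exp(z) - 3)/2 - log(exp(z) - 1)/2 + C

Let u = e^z, du = e^z dz.
The integral becomes ∫ du/((u-3)(u-1)); decompose into partial fractions.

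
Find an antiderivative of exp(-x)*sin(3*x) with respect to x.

Let I denote the integral. Integrate by parts with u = sin(3*x), dv = exp(-x) dx, so v = -exp(-x): I = -exp(-x)*sin(3*x) + 3·∫ exp(-x)*cos(3*x) dx.
Apply parts again with u = cos(3*x), dv = exp(-x) dx: ∫ exp(-x)*cos(3*x) dx = -exp(-x)*cos(3*x) − 3·I. Substituting back brings back I: I = -exp(-x)*sin(3*x) - 3*exp(-x)*cos(3*x) − 9·I.
Solving for I: (1 + 9)·I equals the remaining terms, so I = (1/10)·(-exp(-x)*sin(3*x) - 3*exp(-x)*cos(3*x)).

-exp(-x)*sin(3*x)/10 - 3*exp(-x)*cos(3*x)/10 + C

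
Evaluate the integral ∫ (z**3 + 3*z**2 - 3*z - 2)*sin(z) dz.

-z**3*cos(z) + 3*z**2*sin(z) - 3*z**2*cos(z) + 6*z*sin(z) + 9*z*cos(z) - 9*sin(z) + 8*cos(z) + C

Use integration by parts with u = z**3 + 3*z**2 - 3*z - 2, dv = sin(z) dz, so v = -cos(z).
Apply parts 3 times (tabular method): alternate signs, differentiate u down to 0, integrate dv up.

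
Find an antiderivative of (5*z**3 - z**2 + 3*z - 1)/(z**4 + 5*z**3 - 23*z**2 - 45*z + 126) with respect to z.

Factor the denominator: (z - 3)*(z - 2)*(z + 3)*(z + 7).
Partial-fraction decomposition: 893/(180*(z + 7)) - 77/(60*(z + 3)) - 41/(45*(z - 2)) + 67/(30*(z - 3)).
Integrate each term: A/(z−a) contributes A·log|z−a|.

67*log(z - 3)/30 - 41*log(z - 2)/45 - 77*log(z + 3)/60 + 893*log(z + 7)/180 + C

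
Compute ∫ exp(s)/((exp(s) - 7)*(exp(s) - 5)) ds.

log(exp(s) - 7)/2 - log(exp(s) - 5)/2 + C

Let u = e^s, du = e^s ds.
The integral becomes ∫ du/((u-7)(u-5)); decompose into partial fractions.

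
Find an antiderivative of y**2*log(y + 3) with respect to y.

y**3*log(y + 3)/3 - y**3/9 + y**2/2 - 3*y + 9*log(y + 3) + C

Use integration by parts with u = log(y + 3), dv = y**2 dy.
Then du = 1/(y + 3) dy and v = y**3/3.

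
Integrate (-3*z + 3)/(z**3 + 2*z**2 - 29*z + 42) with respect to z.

-3*log(z - 3)/5 + log(z - 2)/3 + 4*log(z + 7)/15 + C

Factor the denominator: (z - 3)*(z - 2)*(z + 7).
Partial-fraction decomposition: 4/(15*(z + 7)) + 1/(3*(z - 2)) - 3/(5*(z - 3)).
Integrate each term: A/(z−a) contributes A·log|z−a|.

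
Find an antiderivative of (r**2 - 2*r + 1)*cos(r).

r**2*sin(r) - 2*r*sin(r) + 2*r*cos(r) - sin(r) - 2*cos(r) + C

Use integration by parts with u = r**2 - 2*r + 1, dv = cos(r) dr, so v = sin(r).
Apply parts 2 times (tabular method): alternate signs, differentiate u down to 0, integrate dv up.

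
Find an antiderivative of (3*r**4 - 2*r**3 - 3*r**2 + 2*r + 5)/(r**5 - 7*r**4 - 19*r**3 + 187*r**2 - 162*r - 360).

3365*log(r - 6)/462 - 121*log(r - 4)/18 + 173*log(r - 3)/96 - log(r + 1)/112 + 2045*log(r + 5)/3168 + C

Factor the denominator: (r - 6)*(r - 4)*(r - 3)*(r + 1)*(r + 5).
Partial-fraction decomposition: 2045/(3168*(r + 5)) - 1/(112*(r + 1)) + 173/(96*(r - 3)) - 121/(18*(r - 4)) + 3365/(462*(r - 6)).
Integrate each term: A/(r−a) contributes A·log|r−a|.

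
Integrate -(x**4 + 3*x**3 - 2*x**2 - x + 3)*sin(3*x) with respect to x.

x**4*cos(3*x)/3 - 4*x**3*sin(3*x)/9 + x**3*cos(3*x) - x**2*sin(3*x) - 10*x**2*cos(3*x)/9 + 20*x*sin(3*x)/27 - x*cos(3*x) + sin(3*x)/3 + 101*cos(3*x)/81 + C

Use integration by parts with u = x**4 + 3*x**3 - 2*x**2 - x + 3, dv = -sin(3*x) dx, so v = cos(3*x)/3.
Apply parts 4 times (tabular method): alternate signs, differentiate u down to 0, integrate dv up.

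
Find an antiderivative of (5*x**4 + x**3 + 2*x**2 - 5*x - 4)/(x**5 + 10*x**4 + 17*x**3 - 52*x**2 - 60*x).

Factor the denominator: x*(x - 2)*(x + 1)*(x + 5)*(x + 6).
Partial-fraction decomposition: 3181/(120*(x + 6)) - 3071/(140*(x + 5)) + 7/(60*(x + 1)) + 41/(168*(x - 2)) + 1/(15*x).
Integrate each term: A/(x−a) contributes A·log|x−a|.

log(x)/15 + 41*log(x - 2)/168 + 7*log(x + 1)/60 - 3071*log(x + 5)/140 + 3181*log(x + 6)/120 + C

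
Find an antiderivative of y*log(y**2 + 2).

y**2*log(y**2 + 2)/2 - y**2/2 + log(y**2 + 2) + C

Let u = y**2 + 2, so du = (2*y) dy.
The integral becomes (1/2)·∫ log(u) du; integrate by parts with u′=log(u), dv′=du.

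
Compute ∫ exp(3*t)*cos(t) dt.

Let I denote the integral. Integrate by parts with u = cos(t), dv = exp(3*t) dt, so v = exp(3*t)/3: I = exp(3*t)*cos(t)/3 + (1/3)·∫ exp(3*t)*sin(t) dt.
Apply parts again with u = sin(t), dv = exp(3*t) dt: ∫ exp(3*t)*sin(t) dt = exp(3*t)*sin(t)/3 − (1/3)·I. Substituting back brings back I: I = exp(3*t)*sin(t)/9 + exp(3*t)*cos(t)/3 − (1/9)·I.
Solving for I: (1 + 1/9)·I equals the remaining terms, so I = (9/10)·(exp(3*t)*sin(t)/9 + exp(3*t)*cos(t)/3).

exp(3*t)*sin(t)/10 + 3*exp(3*t)*cos(t)/10 + C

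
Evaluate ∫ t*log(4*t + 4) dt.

Use integration by parts with u = log(4*t + 4), dv = t dt.
Then du = 4/(4*t + 4) dt and v = t**2/2.

t**2*log(4*t + 4)/2 - t**2/4 + t/2 - log(t + 1)/2 + C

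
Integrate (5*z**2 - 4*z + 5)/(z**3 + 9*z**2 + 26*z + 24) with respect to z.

33*log(z + 2)/2 - 62*log(z + 3) + 101*log(z + 4)/2 + C

Factor the denominator: (z + 2)*(z + 3)*(z + 4).
Partial-fraction decomposition: 101/(2*(z + 4)) - 62/(z + 3) + 33/(2*(z + 2)).
Integrate each term: A/(z−a) contributes A·log|z−a|.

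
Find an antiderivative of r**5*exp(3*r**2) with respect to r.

Let u = r², du = 2r dr; rewrite as (1/2)∫ u^2·exp(3u) du.
Now integrate by parts 2 times.

(9*r**4 - 6*r**2 + 2)*exp(3*r**2)/54 + C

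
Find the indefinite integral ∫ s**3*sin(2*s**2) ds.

-s**2*cos(2*s**2)/4 + sin(2*s**2)/8 + C

Let u = s², du = 2s ds; rewrite as (1/2)∫ u^1·sin(2u) du.
Now integrate by parts 1 time.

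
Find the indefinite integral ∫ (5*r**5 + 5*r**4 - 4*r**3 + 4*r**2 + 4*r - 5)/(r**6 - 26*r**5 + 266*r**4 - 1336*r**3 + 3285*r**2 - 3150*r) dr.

Factor the denominator: r*(r - 7)*(r - 6)*(r - 5)**2*(r - 3).
Partial-fraction decomposition: 1555/(144*(r - 3)) + 32561/(20*(r - 5)) + 3673/(4*(r - 5)**2) - 44659/(18*(r - 6)) + 94887/(112*(r - 7)) + 1/(630*r).
Integrate each term; A/(r−a) gives A·log|r−a|; A/(r−a)² gives −A/(r−a).

log(r)/630 + 94887*log(r - 7)/112 - 44659*log(r - 6)/18 + 32561*log(r - 5)/20 + 1555*log(r - 3)/144 - 3673/(4*r - 20) + C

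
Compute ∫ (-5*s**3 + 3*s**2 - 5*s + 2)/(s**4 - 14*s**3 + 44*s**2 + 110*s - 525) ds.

Factor the denominator: (s - 7)*(s - 5)**2*(s + 3).
Partial-fraction decomposition: -179/(640*(s + 3)) + 4519/(128*(s - 5)) + 573/(16*(s - 5)**2) - 1601/(40*(s - 7)).
Integrate each term; A/(s−a) gives A·log|s−a|; A/(s−a)² gives −A/(s−a).

-1601*log(s - 7)/40 + 4519*log(s - 5)/128 - 179*log(s + 3)/640 - 573/(16*s - 80) + C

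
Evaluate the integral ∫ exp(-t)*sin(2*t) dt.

-exp(-t)*sin(2*t)/5 - 2*exp(-t)*cos(2*t)/5 + C

Let I denote the integral. Integrate by parts with u = sin(2*t), dv = exp(-t) dt, so v = -exp(-t): I = -exp(-t)*sin(2*t) + 2·∫ exp(-t)*cos(2*t) dt.
Apply parts again with u = cos(2*t), dv = exp(-t) dt: ∫ exp(-t)*cos(2*t) dt = -exp(-t)*cos(2*t) − 2·I. Substituting back brings back I: I = -exp(-t)*sin(2*t) - 2*exp(-t)*cos(2*t) − 4·I.
Solving for I: (1 + 4)·I equals the remaining terms, so I = (1/5)·(-exp(-t)*sin(2*t) - 2*exp(-t)*cos(2*t)).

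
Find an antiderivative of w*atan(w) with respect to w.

Use integration by parts with u = arctan(w), dv = w dw.
Then du = 1/(w**2 + 1) dw.

w**2*atan(w)/2 - w/2 + atan(w)/2 + C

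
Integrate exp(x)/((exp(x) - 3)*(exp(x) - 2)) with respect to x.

log(exp(x) - 3) - log(exp(x) - 2) + C

Let u = e^x, du = e^x dx.
The integral becomes ∫ du/((u-2)(u-3)); decompose into partial fractions.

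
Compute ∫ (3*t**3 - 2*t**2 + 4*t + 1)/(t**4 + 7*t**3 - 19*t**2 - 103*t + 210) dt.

Factor the denominator: (t - 3)*(t - 2)*(t + 5)*(t + 7).
Partial-fraction decomposition: 577/(90*(t + 7)) - 111/(28*(t + 5)) - 25/(63*(t - 2)) + 19/(20*(t - 3)).
Integrate each term: A/(t−a) contributes A·log|t−a|.

19*log(t - 3)/20 - 25*log(t - 2)/63 - 111*log(t + 5)/28 + 577*log(t + 7)/90 + C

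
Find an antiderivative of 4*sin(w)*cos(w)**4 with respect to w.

-4*cos(w)**5/5 + C

Let u = cos(w), so du = (-sin(w)) dw.
Rewriting, the integral becomes -4·∫ u^4 du = -4·u^5/5.
Substituting back, u = cos(w).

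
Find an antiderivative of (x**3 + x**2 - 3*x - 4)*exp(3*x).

Use integration by parts with u = x**3 + x**2 - 3*x - 4, dv = exp(3*x) dx, so v = exp(3*x)/3.
Apply parts 3 times (tabular method): alternate signs, differentiate u down to 0, integrate dv up.

(x**3 - 3*x - 3)*exp(3*x)/3 + C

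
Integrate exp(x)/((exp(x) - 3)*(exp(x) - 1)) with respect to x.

log(exp(x) - 3)/2 - log(exp(x) - 1)/2 + C

Let u = e^x, du = e^x dx.
The integral becomes ∫ du/((u-3)(u-1)); decompose into partial fractions.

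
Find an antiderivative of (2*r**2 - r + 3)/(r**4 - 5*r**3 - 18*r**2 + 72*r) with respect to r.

Factor the denominator: r*(r - 6)*(r - 3)*(r + 4).
Partial-fraction decomposition: -39/(280*(r + 4)) - 2/(7*(r - 3)) + 23/(60*(r - 6)) + 1/(24*r).
Integrate each term: A/(r−a) contributes A·log|r−a|.

log(r)/24 + 23*log(r - 6)/60 - 2*log(r - 3)/7 - 39*log(r + 4)/280 + C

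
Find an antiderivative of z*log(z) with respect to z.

Use integration by parts with u = log(z), dv = z dz.
Then du = 1/z dz and v = z**2/2.

z**2*log(z)/2 - z**2/4 + C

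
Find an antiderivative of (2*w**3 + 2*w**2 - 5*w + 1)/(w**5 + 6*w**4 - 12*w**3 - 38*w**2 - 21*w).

-log(w)/21 + 29*log(w - 3)/240 + 7*log(w + 1)/48 - 23*log(w + 7)/105 - 1/(4*w + 4) + C

Factor the denominator: w*(w - 3)*(w + 1)**2*(w + 7).
Partial-fraction decomposition: -23/(105*(w + 7)) + 7/(48*(w + 1)) + 1/(4*(w + 1)**2) + 29/(240*(w - 3)) - 1/(21*w).
Integrate each term; A/(w−a) gives A·log|w−a|; A/(w−a)² gives −A/(w−a).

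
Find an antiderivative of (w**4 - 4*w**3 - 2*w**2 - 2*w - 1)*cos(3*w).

Use integration by parts with u = w**4 - 4*w**3 - 2*w**2 - 2*w - 1, dv = cos(3*w) dw, so v = sin(3*w)/3.
Apply parts 4 times (tabular method): alternate signs, differentiate u down to 0, integrate dv up.

w**4*sin(3*w)/3 - 4*w**3*sin(3*w)/3 + 4*w**3*cos(3*w)/9 - 10*w**2*sin(3*w)/9 - 4*w**2*cos(3*w)/3 + 2*w*sin(3*w)/9 - 20*w*cos(3*w)/27 - 7*sin(3*w)/81 + 2*cos(3*w)/27 + C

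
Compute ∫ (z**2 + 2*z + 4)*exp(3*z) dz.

Use integration by parts with u = z**2 + 2*z + 4, dv = exp(3*z) dz, so v = exp(3*z)/3.
Apply parts 2 times (tabular method): alternate signs, differentiate u down to 0, integrate dv up.

(9*z**2 + 12*z + 32)*exp(3*z)/27 + C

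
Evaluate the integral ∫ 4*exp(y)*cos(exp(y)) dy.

4*sin(exp(y)) + C

Let u = exp(y), so du = (exp(y)) dy.
Rewriting, the integral becomes 4·∫ cos(u) du = 4·sin(u).
Substituting back, u = exp(y).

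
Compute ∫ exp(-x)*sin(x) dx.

-exp(-x)*sin(x)/2 - exp(-x)*cos(x)/2 + C

Let I denote the integral. Integrate by parts with u = sin(x), dv = exp(-x) dx, so v = -exp(-x): I = -exp(-x)*sin(x) + ∫ exp(-x)*cos(x) dx.
Apply parts again with u = cos(x), dv = exp(-x) dx: ∫ exp(-x)*cos(x) dx = -exp(-x)*cos(x) − I. Substituting back brings back I: I = -exp(-x)*sin(x) - exp(-x)*cos(x) − I.
Solving for I: (1 + 1)·I equals the remaining terms, so I = (1/2)·(-exp(-x)*sin(x) - exp(-x)*cos(x)).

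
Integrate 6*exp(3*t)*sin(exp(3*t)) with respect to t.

-2*cos(exp(3*t)) + C

Let u = exp(3*t), so du = (3*exp(3*t)) dt.
Rewriting, the integral becomes 2·∫ sin(u) du = 2·-cos(u).
Substituting back, u = exp(3*t).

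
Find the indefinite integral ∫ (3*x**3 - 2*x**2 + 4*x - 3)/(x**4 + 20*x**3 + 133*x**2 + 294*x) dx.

-log(x)/98 + 249*log(x + 6)/2 - 5953*log(x + 7)/49 + 1158/(7*x + 49) + C

Factor the denominator: x*(x + 6)*(x + 7)**2.
Partial-fraction decomposition: -5953/(49*(x + 7)) - 1158/(7*(x + 7)**2) + 249/(2*(x + 6)) - 1/(98*x).
Integrate each term; A/(x−a) gives A·log|x−a|; A/(x−a)² gives −A/(x−a).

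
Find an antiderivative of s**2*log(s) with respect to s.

Use integration by parts with u = log(s), dv = s**2 ds.
Then du = 1/s ds and v = s**3/3.

s**3*log(s)/3 - s**3/9 + C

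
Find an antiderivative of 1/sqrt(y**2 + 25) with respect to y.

log(y + sqrt(y**2 + 25)) + C

Substitute y = 5·tan(θ), so dy = 5·sec(θ)^2 dθ and the radical becomes sqrt(y**2 + 25) = 5·sec(θ) by the Pythagorean identity.
Integrate the resulting trig expression in θ, then back-substitute tan(θ) = y/5, sec(θ) = sqrt(y**2 + 25)/5 (absorbing any constant into C).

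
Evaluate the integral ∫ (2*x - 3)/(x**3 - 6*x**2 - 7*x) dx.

3*log(x)/7 + 11*log(x - 7)/56 - 5*log(x + 1)/8 + C

Factor the denominator: x*(x - 7)*(x + 1).
Partial-fraction decomposition: -5/(8*(x + 1)) + 11/(56*(x - 7)) + 3/(7*x).
Integrate each term: A/(x−a) contributes A·log|x−a|.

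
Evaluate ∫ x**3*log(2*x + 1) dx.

x**4*log(2*x + 1)/4 - x**4/16 + x**3/24 - x**2/32 + x/32 - log(2*x + 1)/64 + C

Use integration by parts with u = log(2*x + 1), dv = x**3 dx.
Then du = 2/(2*x + 1) dx and v = x**4/4.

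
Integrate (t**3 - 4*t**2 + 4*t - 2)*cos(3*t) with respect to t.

t**3*sin(3*t)/3 - 4*t**2*sin(3*t)/3 + t**2*cos(3*t)/3 + 10*t*sin(3*t)/9 - 8*t*cos(3*t)/9 - 10*sin(3*t)/27 + 10*cos(3*t)/27 + C

Use integration by parts with u = t**3 - 4*t**2 + 4*t - 2, dv = cos(3*t) dt, so v = sin(3*t)/3.
Apply parts 3 times (tabular method): alternate signs, differentiate u down to 0, integrate dv up.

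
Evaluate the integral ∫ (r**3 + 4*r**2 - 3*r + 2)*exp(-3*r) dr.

(-9*r**3 - 45*r**2 - 3*r - 19)*exp(-3*r)/27 + C

Use integration by parts with u = r**3 + 4*r**2 - 3*r + 2, dv = exp(-3*r) dr, so v = -exp(-3*r)/3.
Apply parts 3 times (tabular method): alternate signs, differentiate u down to 0, integrate dv up.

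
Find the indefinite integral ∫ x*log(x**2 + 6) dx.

Let u = x**2 + 6, so du = (2*x) dx.
The integral becomes (1/2)·∫ log(u) du; integrate by parts with u′=log(u), dv′=du.

x**2*log(x**2 + 6)/2 - x**2/2 + 3*log(x**2 + 6) + C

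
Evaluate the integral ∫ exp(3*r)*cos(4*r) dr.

4*exp(3*r)*sin(4*r)/25 + 3*exp(3*r)*cos(4*r)/25 + C

Let I denote the integral. Integrate by parts with u = cos(4*r), dv = exp(3*r) dr, so v = exp(3*r)/3: I = exp(3*r)*cos(4*r)/3 + (4/3)·∫ exp(3*r)*sin(4*r) dr.
Apply parts again with u = sin(4*r), dv = exp(3*r) dr: ∫ exp(3*r)*sin(4*r) dr = exp(3*r)*sin(4*r)/3 − (4/3)·I. Substituting back brings back I: I = 4*exp(3*r)*sin(4*r)/9 + exp(3*r)*cos(4*r)/3 − (16/9)·I.
Solving for I: (1 + 16/9)·I equals the remaining terms, so I = (9/25)·(4*exp(3*r)*sin(4*r)/9 + exp(3*r)*cos(4*r)/3).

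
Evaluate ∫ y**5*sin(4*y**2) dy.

-y**4*cos(4*y**2)/8 + y**2*sin(4*y**2)/16 + cos(4*y**2)/64 + C

Let u = y², du = 2y dy; rewrite as (1/2)∫ u^2·sin(4u) du.
Now integrate by parts 2 times.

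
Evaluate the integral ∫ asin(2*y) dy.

y*asin(2*y) + sqrt(-4*y**2 + 1)/2 + C

Use integration by parts with u = arcsin(2*y), dv = dy.
Then du = 2/sqrt(-4*y**2 + 1) dy.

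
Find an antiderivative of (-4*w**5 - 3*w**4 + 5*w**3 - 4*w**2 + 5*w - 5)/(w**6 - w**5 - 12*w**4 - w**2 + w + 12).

Factor the denominator: (w - 4)*(w - 1)*(w + 1)*(w + 3)*(w**2 + 1).
Partial-fraction decomposition: -2*(6*w + 7)/(85*(w**2 + 1)) - 269/(280*(w + 3)) - 9/(20*(w + 1)) + 1/(8*(w - 1)) - 1531/(595*(w - 4)).
Integrate each term; A/(w−a) gives A·log|w−a|; the (Bw+D)/(w²+p²) term gives a log and an atan.

-1531*log(w - 4)/595 + log(w - 1)/8 - 9*log(w + 1)/20 - 269*log(w + 3)/280 - 6*log(w**2 + 1)/85 - 14*atan(w)/85 + C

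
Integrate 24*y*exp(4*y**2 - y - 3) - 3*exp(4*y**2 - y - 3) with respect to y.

Let u = 4*y**2 - y - 3, so du = (8*y - 1) dy.
Rewriting, the integral becomes 3·∫ e^u du = 3·e^u.
Substituting back, u = 4*y**2 - y - 3.

3*exp(4*y**2 - y - 3) + C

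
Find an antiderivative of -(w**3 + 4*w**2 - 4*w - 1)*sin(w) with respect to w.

w**3*cos(w) - 3*w**2*sin(w) + 4*w**2*cos(w) - 8*w*sin(w) - 10*w*cos(w) + 10*sin(w) - 9*cos(w) + C

Use integration by parts with u = w**3 + 4*w**2 - 4*w - 1, dv = -sin(w) dw, so v = cos(w).
Apply parts 3 times (tabular method): alternate signs, differentiate u down to 0, integrate dv up.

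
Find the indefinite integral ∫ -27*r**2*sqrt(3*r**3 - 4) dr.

-2*(3*r**3 - 4)**(3/2) + C

Let u = 3*r**3 - 4, so du = (9*r**2) dr.
Rewriting, the integral becomes -3·∫ √u du = -3·(2/3)u^(3/2).
Substituting back, u = 3*r**3 - 4.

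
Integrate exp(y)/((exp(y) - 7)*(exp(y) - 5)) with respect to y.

Let u = e^y, du = e^y dy.
The integral becomes ∫ du/((u-7)(u-5)); decompose into partial fractions.

log(exp(y) - 7)/2 - log(exp(y) - 5)/2 + C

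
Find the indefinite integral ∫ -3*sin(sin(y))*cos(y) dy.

3*cos(sin(y)) + C

Let u = sin(y), so du = (cos(y)) dy.
Rewriting, the integral becomes -3·∫ sin(u) du = -3·-cos(u).
Substituting back, u = sin(y).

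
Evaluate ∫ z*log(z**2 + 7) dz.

z**2*log(z**2 + 7)/2 - z**2/2 + 7*log(z**2 + 7)/2 + C

Let u = z**2 + 7, so du = (2*z) dz.
The integral becomes (1/2)·∫ log(u) du; integrate by parts with u′=log(u), dv′=du.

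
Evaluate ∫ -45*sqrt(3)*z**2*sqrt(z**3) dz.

Let u = 3*z**3, so du = (9*z**2) dz.
Rewriting, the integral becomes -5·∫ √u du = -5·(2/3)u^(3/2).
Substituting back, u = 3*z**3.

-10*sqrt(3)*(z**3)**(3/2) + C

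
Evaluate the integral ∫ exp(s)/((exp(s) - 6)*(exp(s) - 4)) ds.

Let u = e^s, du = e^s ds.
The integral becomes ∫ du/((u-6)(u-4)); decompose into partial fractions.

log(exp(s) - 6)/2 - log(exp(s) - 4)/2 + C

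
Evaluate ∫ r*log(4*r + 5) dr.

Use integration by parts with u = log(4*r + 5), dv = r dr.
Then du = 4/(4*r + 5) dr and v = r**2/2.

r**2*log(4*r + 5)/2 - r**2/4 + 5*r/8 - 25*log(4*r + 5)/32 + C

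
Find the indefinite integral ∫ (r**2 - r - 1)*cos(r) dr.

r**2*sin(r) - r*sin(r) + 2*r*cos(r) - 3*sin(r) - cos(r) + C

Use integration by parts with u = r**2 - r - 1, dv = cos(r) dr, so v = sin(r).
Apply parts 2 times (tabular method): alternate signs, differentiate u down to 0, integrate dv up.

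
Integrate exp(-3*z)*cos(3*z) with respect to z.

Let I denote the integral. Integrate by parts with u = cos(3*z), dv = exp(-3*z) dz, so v = -exp(-3*z)/3: I = -exp(-3*z)*cos(3*z)/3 − ∫ exp(-3*z)*sin(3*z) dz.
Apply parts again with u = sin(3*z), dv = exp(-3*z) dz: ∫ exp(-3*z)*sin(3*z) dz = -exp(-3*z)*sin(3*z)/3 + I. Substituting back brings back I: I = exp(-3*z)*sin(3*z)/3 - exp(-3*z)*cos(3*z)/3 − I.
Solving for I: (1 + 1)·I equals the remaining terms, so I = (1/2)·(exp(-3*z)*sin(3*z)/3 - exp(-3*z)*cos(3*z)/3).

exp(-3*z)*sin(3*z)/6 - exp(-3*z)*cos(3*z)/6 + C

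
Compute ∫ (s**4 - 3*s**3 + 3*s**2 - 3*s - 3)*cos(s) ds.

Use integration by parts with u = s**4 - 3*s**3 + 3*s**2 - 3*s - 3, dv = cos(s) ds, so v = sin(s).
Apply parts 4 times (tabular method): alternate signs, differentiate u down to 0, integrate dv up.

s**4*sin(s) - 3*s**3*sin(s) + 4*s**3*cos(s) - 9*s**2*sin(s) - 9*s**2*cos(s) + 15*s*sin(s) - 18*s*cos(s) + 15*sin(s) + 15*cos(s) + C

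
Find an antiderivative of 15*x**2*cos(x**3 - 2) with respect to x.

Let u = x**3 - 2, so du = (3*x**2) dx.
Rewriting, the integral becomes 5·∫ cos(u) du = 5·sin(u).
Substituting back, u = x**3 - 2.

5*sin(x**3 - 2) + C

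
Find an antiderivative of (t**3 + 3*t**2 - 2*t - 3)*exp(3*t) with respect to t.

(9*t**3 + 18*t**2 - 30*t - 17)*exp(3*t)/27 + C

Use integration by parts with u = t**3 + 3*t**2 - 2*t - 3, dv = exp(3*t) dt, so v = exp(3*t)/3.
Apply parts 3 times (tabular method): alternate signs, differentiate u down to 0, integrate dv up.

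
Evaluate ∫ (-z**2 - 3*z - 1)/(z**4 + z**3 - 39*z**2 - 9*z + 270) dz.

-41*log(z - 5)/176 + 19*log(z - 3)/108 - log(z + 3)/144 + 19*log(z + 6)/297 + C

Factor the denominator: (z - 5)*(z - 3)*(z + 3)*(z + 6).
Partial-fraction decomposition: 19/(297*(z + 6)) - 1/(144*(z + 3)) + 19/(108*(z - 3)) - 41/(176*(z - 5)).
Integrate each term: A/(z−a) contributes A·log|z−a|.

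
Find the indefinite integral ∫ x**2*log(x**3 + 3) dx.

Let u = x**3 + 3, so du = (3*x**2) dx.
The integral becomes (1/3)·∫ log(u) du; integrate by parts with u′=log(u), dv′=du.

x**3*log(x**3 + 3)/3 - x**3/3 + log(x**3 + 3) + C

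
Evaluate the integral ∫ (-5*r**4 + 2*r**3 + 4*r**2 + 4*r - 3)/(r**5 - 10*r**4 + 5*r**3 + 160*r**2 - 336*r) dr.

log(r)/112 - 5549*log(r - 7)/462 + 1075*log(r - 4)/96 - 51*log(r - 3)/14 - 1363*log(r + 4)/2464 + C

Factor the denominator: r*(r - 7)*(r - 4)*(r - 3)*(r + 4).
Partial-fraction decomposition: -1363/(2464*(r + 4)) - 51/(14*(r - 3)) + 1075/(96*(r - 4)) - 5549/(462*(r - 7)) + 1/(112*r).
Integrate each term: A/(r−a) contributes A·log|r−a|.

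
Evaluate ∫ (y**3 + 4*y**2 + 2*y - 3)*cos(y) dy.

Use integration by parts with u = y**3 + 4*y**2 + 2*y - 3, dv = cos(y) dy, so v = sin(y).
Apply parts 3 times (tabular method): alternate signs, differentiate u down to 0, integrate dv up.

y**3*sin(y) + 4*y**2*sin(y) + 3*y**2*cos(y) - 4*y*sin(y) + 8*y*cos(y) - 11*sin(y) - 4*cos(y) + C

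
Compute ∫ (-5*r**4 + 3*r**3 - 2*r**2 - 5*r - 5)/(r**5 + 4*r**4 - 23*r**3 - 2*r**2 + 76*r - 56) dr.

-1061*log(r - 2)/1296 - 7*log(r - 1)/12 + 107*log(r + 2)/240 - 6551*log(r + 7)/1620 + 79/(36*r - 72) + C

Factor the denominator: (r - 2)**2*(r - 1)*(r + 2)*(r + 7).
Partial-fraction decomposition: -6551/(1620*(r + 7)) + 107/(240*(r + 2)) - 7/(12*(r - 1)) - 1061/(1296*(r - 2)) - 79/(36*(r - 2)**2).
Integrate each term; A/(r−a) gives A·log|r−a|; A/(r−a)² gives −A/(r−a).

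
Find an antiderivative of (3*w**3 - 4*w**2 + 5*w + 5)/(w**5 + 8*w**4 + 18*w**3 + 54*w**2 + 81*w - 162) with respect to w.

9*log(w - 1)/280 + 127*log(w + 3)/216 - 817*log(w + 6)/945 + 11*log(w**2 + 9)/90 - 41*atan(w/3)/270 + C

Factor the denominator: (w - 1)*(w + 3)*(w + 6)*(w**2 + 9).
Partial-fraction decomposition: (22*w - 41)/(90*(w**2 + 9)) - 817/(945*(w + 6)) + 127/(216*(w + 3)) + 9/(280*(w - 1)).
Integrate each term; A/(w−a) gives A·log|w−a|; the (Bw+D)/(w²+p²) term gives a log and an atan.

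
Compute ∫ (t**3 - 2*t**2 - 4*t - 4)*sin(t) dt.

-t**3*cos(t) + 3*t**2*sin(t) + 2*t**2*cos(t) - 4*t*sin(t) + 10*t*cos(t) - 10*sin(t) + C

Use integration by parts with u = t**3 - 2*t**2 - 4*t - 4, dv = sin(t) dt, so v = -cos(t).
Apply parts 3 times (tabular method): alternate signs, differentiate u down to 0, integrate dv up.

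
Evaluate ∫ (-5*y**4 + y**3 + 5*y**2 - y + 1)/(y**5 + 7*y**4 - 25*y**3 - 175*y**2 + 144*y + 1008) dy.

-1139*log(y - 4)/616 + 67*log(y - 3)/84 - 383*log(y + 3)/168 + 1259*log(y + 4)/168 - 2419*log(y + 7)/264 + C

Factor the denominator: (y - 4)*(y - 3)*(y + 3)*(y + 4)*(y + 7).
Partial-fraction decomposition: -2419/(264*(y + 7)) + 1259/(168*(y + 4)) - 383/(168*(y + 3)) + 67/(84*(y - 3)) - 1139/(616*(y - 4)).
Integrate each term: A/(y−a) contributes A·log|y−a|.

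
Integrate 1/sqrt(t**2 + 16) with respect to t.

log(t + sqrt(t**2 + 16)) + C

Substitute t = 4·tan(θ), so dt = 4·sec(θ)^2 dθ and the radical becomes sqrt(t**2 + 16) = 4·sec(θ) by the Pythagorean identity.
Integrate the resulting trig expression in θ, then back-substitute tan(θ) = t/4, sec(θ) = sqrt(t**2 + 16)/4 (absorbing any constant into C).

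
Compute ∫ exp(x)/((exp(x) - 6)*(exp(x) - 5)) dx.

log(exp(x) - 6) - log(exp(x) - 5) + C

Let u = e^x, du = e^x dx.
The integral becomes ∫ du/((u-6)(u-5)); decompose into partial fractions.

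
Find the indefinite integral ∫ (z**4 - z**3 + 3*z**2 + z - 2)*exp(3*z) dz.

Use integration by parts with u = z**4 - z**3 + 3*z**2 + z - 2, dv = exp(3*z) dz, so v = exp(3*z)/3.
Apply parts 4 times (tabular method): alternate signs, differentiate u down to 0, integrate dv up.

(27*z**4 - 63*z**3 + 144*z**2 - 69*z - 31)*exp(3*z)/81 + C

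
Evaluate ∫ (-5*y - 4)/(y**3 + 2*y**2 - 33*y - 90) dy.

Factor the denominator: (y - 6)*(y + 3)*(y + 5).
Partial-fraction decomposition: 21/(22*(y + 5)) - 11/(18*(y + 3)) - 34/(99*(y - 6)).
Integrate each term: A/(y−a) contributes A·log|y−a|.

-34*log(y - 6)/99 - 11*log(y + 3)/18 + 21*log(y + 5)/22 + C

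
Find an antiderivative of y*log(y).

Use integration by parts with u = log(y), dv = y dy.
Then du = 1/y dy and v = y**2/2.

y**2*log(y)/2 - y**2/4 + C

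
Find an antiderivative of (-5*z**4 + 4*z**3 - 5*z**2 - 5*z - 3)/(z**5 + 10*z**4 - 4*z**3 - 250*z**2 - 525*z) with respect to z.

log(z)/175 - 463*log(z - 5)/800 - 91*log(z + 3)/32 + 466*log(z + 5)/25 - 2265*log(z + 7)/112 + C

Factor the denominator: z*(z - 5)*(z + 3)*(z + 5)*(z + 7).
Partial-fraction decomposition: -2265/(112*(z + 7)) + 466/(25*(z + 5)) - 91/(32*(z + 3)) - 463/(800*(z - 5)) + 1/(175*z).
Integrate each term: A/(z−a) contributes A·log|z−a|.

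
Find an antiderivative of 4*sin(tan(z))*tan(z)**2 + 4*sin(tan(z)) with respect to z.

Let u = tan(z), so du = (tan(z)**2 + 1) dz.
Rewriting, the integral becomes 4·∫ sin(u) du = 4·-cos(u).
Substituting back, u = tan(z).

-4*cos(tan(z)) + C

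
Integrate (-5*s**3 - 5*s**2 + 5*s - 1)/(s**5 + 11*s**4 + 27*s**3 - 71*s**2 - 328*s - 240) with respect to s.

-83*log(s - 3)/784 + log(s + 1)/24 - 2168*log(s + 4)/147 + 237*log(s + 5)/16 - 73/(7*s + 28) + C

Factor the denominator: (s - 3)*(s + 1)*(s + 4)**2*(s + 5).
Partial-fraction decomposition: 237/(16*(s + 5)) - 2168/(147*(s + 4)) + 73/(7*(s + 4)**2) + 1/(24*(s + 1)) - 83/(784*(s - 3)).
Integrate each term; A/(s−a) gives A·log|s−a|; A/(s−a)² gives −A/(s−a).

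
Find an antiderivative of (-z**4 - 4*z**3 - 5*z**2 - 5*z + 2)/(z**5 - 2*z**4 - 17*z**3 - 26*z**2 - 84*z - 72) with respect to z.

-296*log(z - 6)/315 - log(z + 1)/14 - log(z + 3)/234 + log(z**2 + 4)/130 - 29*atan(z/2)/130 + C

Factor the denominator: (z - 6)*(z + 1)*(z + 3)*(z**2 + 4).
Partial-fraction decomposition: (z - 29)/(65*(z**2 + 4)) - 1/(234*(z + 3)) - 1/(14*(z + 1)) - 296/(315*(z - 6)).
Integrate each term; A/(z−a) gives A·log|z−a|; the (Bz+D)/(z²+p²) term gives a log and an atan.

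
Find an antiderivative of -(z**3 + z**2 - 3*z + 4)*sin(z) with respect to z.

z**3*cos(z) - 3*z**2*sin(z) + z**2*cos(z) - 2*z*sin(z) - 9*z*cos(z) + 9*sin(z) + 2*cos(z) + C

Use integration by parts with u = z**3 + z**2 - 3*z + 4, dv = -sin(z) dz, so v = cos(z).
Apply parts 3 times (tabular method): alternate signs, differentiate u down to 0, integrate dv up.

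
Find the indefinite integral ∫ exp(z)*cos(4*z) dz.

Let I denote the integral. Integrate by parts with u = cos(4*z), dv = exp(z) dz, so v = exp(z): I = exp(z)*cos(4*z) + 4·∫ exp(z)*sin(4*z) dz.
Apply parts again with u = sin(4*z), dv = exp(z) dz: ∫ exp(z)*sin(4*z) dz = exp(z)*sin(4*z) − 4·I. Substituting back brings back I: I = 4*exp(z)*sin(4*z) + exp(z)*cos(4*z) − 16·I.
Solving for I: (1 + 16)·I equals the remaining terms, so I = (1/17)·(4*exp(z)*sin(4*z) + exp(z)*cos(4*z)).

4*exp(z)*sin(4*z)/17 + exp(z)*cos(4*z)/17 + C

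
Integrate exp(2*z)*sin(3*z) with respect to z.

Let I denote the integral. Integrate by parts with u = sin(3*z), dv = exp(2*z) dz, so v = exp(2*z)/2: I = exp(2*z)*sin(3*z)/2 − (3/2)·∫ exp(2*z)*cos(3*z) dz.
Apply parts again with u = cos(3*z), dv = exp(2*z) dz: ∫ exp(2*z)*cos(3*z) dz = exp(2*z)*cos(3*z)/2 + (3/2)·I. Substituting back brings back I: I = exp(2*z)*sin(3*z)/2 - 3*exp(2*z)*cos(3*z)/4 − (9/4)·I.
Solving for I: (1 + 9/4)·I equals the remaining terms, so I = (4/13)·(exp(2*z)*sin(3*z)/2 - 3*exp(2*z)*cos(3*z)/4).

2*exp(2*z)*sin(3*z)/13 - 3*exp(2*z)*cos(3*z)/13 + C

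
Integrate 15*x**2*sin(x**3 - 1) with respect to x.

Let u = x**3 - 1, so du = (3*x**2) dx.
Rewriting, the integral becomes 5·∫ sin(u) du = 5·-cos(u).
Substituting back, u = x**3 - 1.

-5*cos(x**3 - 1) + C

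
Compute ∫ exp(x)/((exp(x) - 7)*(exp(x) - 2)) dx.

Let u = e^x, du = e^x dx.
The integral becomes ∫ du/((u-2)(u-7)); decompose into partial fractions.

log(exp(x) - 7)/5 - log(exp(x) - 2)/5 + C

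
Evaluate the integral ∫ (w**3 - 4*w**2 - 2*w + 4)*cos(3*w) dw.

Use integration by parts with u = w**3 - 4*w**2 - 2*w + 4, dv = cos(3*w) dw, so v = sin(3*w)/3.
Apply parts 3 times (tabular method): alternate signs, differentiate u down to 0, integrate dv up.

w**3*sin(3*w)/3 - 4*w**2*sin(3*w)/3 + w**2*cos(3*w)/3 - 8*w*sin(3*w)/9 - 8*w*cos(3*w)/9 + 44*sin(3*w)/27 - 8*cos(3*w)/27 + C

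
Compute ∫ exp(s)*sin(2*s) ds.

Let I denote the integral. Integrate by parts with u = sin(2*s), dv = exp(s) ds, so v = exp(s): I = exp(s)*sin(2*s) − 2·∫ exp(s)*cos(2*s) ds.
Apply parts again with u = cos(2*s), dv = exp(s) ds: ∫ exp(s)*cos(2*s) ds = exp(s)*cos(2*s) + 2·I. Substituting back brings back I: I = exp(s)*sin(2*s) - 2*exp(s)*cos(2*s) − 4·I.
Solving for I: (1 + 4)·I equals the remaining terms, so I = (1/5)·(exp(s)*sin(2*s) - 2*exp(s)*cos(2*s)).

exp(s)*sin(2*s)/5 - 2*exp(s)*cos(2*s)/5 + C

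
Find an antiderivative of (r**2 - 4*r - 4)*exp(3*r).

(9*r**2 - 42*r - 22)*exp(3*r)/27 + C

Use integration by parts with u = r**2 - 4*r - 4, dv = exp(3*r) dr, so v = exp(3*r)/3.
Apply parts 2 times (tabular method): alternate signs, differentiate u down to 0, integrate dv up.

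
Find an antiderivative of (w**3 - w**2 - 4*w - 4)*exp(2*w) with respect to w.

(4*w**3 - 10*w**2 - 6*w - 13)*exp(2*w)/8 + C

Use integration by parts with u = w**3 - w**2 - 4*w - 4, dv = exp(2*w) dw, so v = exp(2*w)/2.
Apply parts 3 times (tabular method): alternate signs, differentiate u down to 0, integrate dv up.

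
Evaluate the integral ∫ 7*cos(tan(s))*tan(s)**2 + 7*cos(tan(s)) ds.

7*sin(tan(s)) + C

Let u = tan(s), so du = (tan(s)**2 + 1) ds.
Rewriting, the integral becomes 7·∫ cos(u) du = 7·sin(u).
Substituting back, u = tan(s).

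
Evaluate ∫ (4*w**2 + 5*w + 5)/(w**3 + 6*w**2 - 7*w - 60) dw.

log(w - 3) - 7*log(w + 4) + 10*log(w + 5) + C

Factor the denominator: (w - 3)*(w + 4)*(w + 5).
Partial-fraction decomposition: 10/(w + 5) - 7/(w + 4) + 1/(w - 3).
Integrate each term: A/(w−a) contributes A·log|w−a|.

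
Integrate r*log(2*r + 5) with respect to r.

Use integration by parts with u = log(2*r + 5), dv = r dr.
Then du = 2/(2*r + 5) dr and v = r**2/2.

r**2*log(2*r + 5)/2 - r**2/4 + 5*r/4 - 25*log(2*r + 5)/8 + C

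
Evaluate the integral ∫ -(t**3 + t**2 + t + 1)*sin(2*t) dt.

Use integration by parts with u = t**3 + t**2 + t + 1, dv = -sin(2*t) dt, so v = cos(2*t)/2.
Apply parts 3 times (tabular method): alternate signs, differentiate u down to 0, integrate dv up.

t**3*cos(2*t)/2 - 3*t**2*sin(2*t)/4 + t**2*cos(2*t)/2 - t*sin(2*t)/2 - t*cos(2*t)/4 + sin(2*t)/8 + cos(2*t)/4 + C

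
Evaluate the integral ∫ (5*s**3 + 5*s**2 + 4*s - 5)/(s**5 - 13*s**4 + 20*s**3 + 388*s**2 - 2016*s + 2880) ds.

1279*log(s - 6)/48 - 765*log(s - 5)/11 + 4297*log(s - 4)/100 - 929*log(s + 6)/13200 - 411/(20*s - 80) + C

Factor the denominator: (s - 6)*(s - 5)*(s - 4)**2*(s + 6).
Partial-fraction decomposition: -929/(13200*(s + 6)) + 4297/(100*(s - 4)) + 411/(20*(s - 4)**2) - 765/(11*(s - 5)) + 1279/(48*(s - 6)).
Integrate each term; A/(s−a) gives A·log|s−a|; A/(s−a)² gives −A/(s−a).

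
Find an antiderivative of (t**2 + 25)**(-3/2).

t/(25*sqrt(t**2 + 25)) + C

Substitute t = 5·tan(θ), so dt = 5·sec(θ)^2 dθ and the radical becomes sqrt(t**2 + 25) = 5·sec(θ) by the Pythagorean identity.
Integrate the resulting trig expression in θ, then back-substitute tan(θ) = t/5, sec(θ) = sqrt(t**2 + 25)/5 (absorbing any constant into C).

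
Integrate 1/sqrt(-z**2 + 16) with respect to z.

asin(z/4) + C

Substitute z = 4·sin(θ), so dz = 4·cos(θ) dθ and the radical becomes sqrt(-z**2 + 16) = 4·cos(θ) by the Pythagorean identity.
Integrate the resulting trig expression in θ, then back-substitute θ = asin(z/4), sin(θ) = z/4, cos(θ) = sqrt(-z**2 + 16)/4 (absorbing any constant into C).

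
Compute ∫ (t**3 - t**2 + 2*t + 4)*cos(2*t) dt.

t**3*sin(2*t)/2 - t**2*sin(2*t)/2 + 3*t**2*cos(2*t)/4 + t*sin(2*t)/4 - t*cos(2*t)/2 + 9*sin(2*t)/4 + cos(2*t)/8 + C

Use integration by parts with u = t**3 - t**2 + 2*t + 4, dv = cos(2*t) dt, so v = sin(2*t)/2.
Apply parts 3 times (tabular method): alternate signs, differentiate u down to 0, integrate dv up.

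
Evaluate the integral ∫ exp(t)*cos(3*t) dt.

3*exp(t)*sin(3*t)/10 + exp(t)*cos(3*t)/10 + C

Let I denote the integral. Integrate by parts with u = cos(3*t), dv = exp(t) dt, so v = exp(t): I = exp(t)*cos(3*t) + 3·∫ exp(t)*sin(3*t) dt.
Apply parts again with u = sin(3*t), dv = exp(t) dt: ∫ exp(t)*sin(3*t) dt = exp(t)*sin(3*t) − 3·I. Substituting back brings back I: I = 3*exp(t)*sin(3*t) + exp(t)*cos(3*t) − 9·I.
Solving for I: (1 + 9)·I equals the remaining terms, so I = (1/10)·(3*exp(t)*sin(3*t) + exp(t)*cos(3*t)).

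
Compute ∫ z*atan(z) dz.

z**2*atan(z)/2 - z/2 + atan(z)/2 + C

Use integration by parts with u = arctan(z), dv = z dz.
Then du = 1/(z**2 + 1) dz.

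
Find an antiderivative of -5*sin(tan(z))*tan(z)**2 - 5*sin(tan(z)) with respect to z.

5*cos(tan(z)) + C

Let u = tan(z), so du = (tan(z)**2 + 1) dz.
Rewriting, the integral becomes -5·∫ sin(u) du = -5·-cos(u).
Substituting back, u = tan(z).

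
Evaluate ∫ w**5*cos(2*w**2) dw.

w**4*sin(2*w**2)/4 + w**2*cos(2*w**2)/4 - sin(2*w**2)/8 + C

Let u = w², du = 2w dw; rewrite as (1/2)∫ u^2·cos(2u) du.
Now integrate by parts 2 times.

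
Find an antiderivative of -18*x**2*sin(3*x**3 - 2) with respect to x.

Let u = 3*x**3 - 2, so du = (9*x**2) dx.
Rewriting, the integral becomes -2·∫ sin(u) du = -2·-cos(u).
Substituting back, u = 3*x**3 - 2.

2*cos(3*x**3 - 2) + C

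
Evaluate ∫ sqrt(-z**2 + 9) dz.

Substitute z = 3·sin(θ), so dz = 3·cos(θ) dθ and the radical becomes sqrt(-z**2 + 9) = 3·cos(θ) by the Pythagorean identity.
Integrate the resulting trig expression in θ, then back-substitute θ = asin(z/3), sin(θ) = z/3, cos(θ) = sqrt(-z**2 + 9)/3 (absorbing any constant into C).

z*sqrt(-z**2 + 9)/2 + 9*asin(z/3)/2 + C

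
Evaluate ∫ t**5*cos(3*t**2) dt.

t**4*sin(3*t**2)/6 + t**2*cos(3*t**2)/9 - sin(3*t**2)/27 + C

Let u = t², du = 2t dt; rewrite as (1/2)∫ u^2·cos(3u) du.
Now integrate by parts 2 times.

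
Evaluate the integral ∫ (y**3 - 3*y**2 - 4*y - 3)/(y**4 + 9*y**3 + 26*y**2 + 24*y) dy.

Factor the denominator: y*(y + 2)*(y + 3)*(y + 4).
Partial-fraction decomposition: 99/(8*(y + 4)) - 15/(y + 3) + 15/(4*(y + 2)) - 1/(8*y).
Integrate each term: A/(y−a) contributes A·log|y−a|.

-log(y)/8 + 15*log(y + 2)/4 - 15*log(y + 3) + 99*log(y + 4)/8 + C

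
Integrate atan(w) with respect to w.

w*atan(w) - log(w**2 + 1)/2 + C

Use integration by parts with u = arctan(w), dv = dw.
Then du = 1/(w**2 + 1) dw.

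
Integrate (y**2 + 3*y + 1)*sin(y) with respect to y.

-y**2*cos(y) + 2*y*sin(y) - 3*y*cos(y) + 3*sin(y) + cos(y) + C

Use integration by parts with u = y**2 + 3*y + 1, dv = sin(y) dy, so v = -cos(y).
Apply parts 2 times (tabular method): alternate signs, differentiate u down to 0, integrate dv up.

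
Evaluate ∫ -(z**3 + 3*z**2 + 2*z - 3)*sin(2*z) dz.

z**3*cos(2*z)/2 - 3*z**2*sin(2*z)/4 + 3*z**2*cos(2*z)/2 - 3*z*sin(2*z)/2 + z*cos(2*z)/4 - sin(2*z)/8 - 9*cos(2*z)/4 + C

Use integration by parts with u = z**3 + 3*z**2 + 2*z - 3, dv = -sin(2*z) dz, so v = cos(2*z)/2.
Apply parts 3 times (tabular method): alternate signs, differentiate u down to 0, integrate dv up.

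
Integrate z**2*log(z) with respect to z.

z**3*log(z)/3 - z**3/9 + C

Use integration by parts with u = log(z), dv = z**2 dz.
Then du = 1/z dz and v = z**3/3.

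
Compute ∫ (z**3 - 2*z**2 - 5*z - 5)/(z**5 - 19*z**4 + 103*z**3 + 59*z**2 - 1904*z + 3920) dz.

-4981*log(z - 7)/4356 + 5*log(z - 5)/4 - 7*log(z - 4)/72 - 9*log(z + 4)/968 - 205/(66*z - 462) + C

Factor the denominator: (z - 7)**2*(z - 5)*(z - 4)*(z + 4).
Partial-fraction decomposition: -9/(968*(z + 4)) - 7/(72*(z - 4)) + 5/(4*(z - 5)) - 4981/(4356*(z - 7)) + 205/(66*(z - 7)**2).
Integrate each term; A/(z−a) gives A·log|z−a|; A/(z−a)² gives −A/(z−a).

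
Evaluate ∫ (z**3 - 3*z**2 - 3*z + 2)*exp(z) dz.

(z**3 - 6*z**2 + 9*z - 7)*exp(z) + C

Use integration by parts with u = z**3 - 3*z**2 - 3*z + 2, dv = exp(z) dz, so v = exp(z).
Apply parts 3 times (tabular method): alternate signs, differentiate u down to 0, integrate dv up.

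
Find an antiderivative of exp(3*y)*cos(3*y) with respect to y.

exp(3*y)*sin(3*y)/6 + exp(3*y)*cos(3*y)/6 + C

Let I denote the integral. Integrate by parts with u = cos(3*y), dv = exp(3*y) dy, so v = exp(3*y)/3: I = exp(3*y)*cos(3*y)/3 + ∫ exp(3*y)*sin(3*y) dy.
Apply parts again with u = sin(3*y), dv = exp(3*y) dy: ∫ exp(3*y)*sin(3*y) dy = exp(3*y)*sin(3*y)/3 − I. Substituting back brings back I: I = exp(3*y)*sin(3*y)/3 + exp(3*y)*cos(3*y)/3 − I.
Solving for I: (1 + 1)·I equals the remaining terms, so I = (1/2)·(exp(3*y)*sin(3*y)/3 + exp(3*y)*cos(3*y)/3).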